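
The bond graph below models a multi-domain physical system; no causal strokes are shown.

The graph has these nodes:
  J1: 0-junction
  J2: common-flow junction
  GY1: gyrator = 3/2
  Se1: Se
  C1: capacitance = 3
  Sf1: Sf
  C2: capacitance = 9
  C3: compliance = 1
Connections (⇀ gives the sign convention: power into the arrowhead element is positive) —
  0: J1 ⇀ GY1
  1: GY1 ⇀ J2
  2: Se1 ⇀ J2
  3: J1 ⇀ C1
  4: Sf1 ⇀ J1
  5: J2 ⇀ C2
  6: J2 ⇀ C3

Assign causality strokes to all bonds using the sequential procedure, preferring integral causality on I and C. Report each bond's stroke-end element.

β0 stroke at GY1
β1 stroke at GY1
β2 stroke at J2
β3 stroke at J1
β4 stroke at Sf1
β5 stroke at J2
β6 stroke at J2

#2 stroke at J2  (Se1 fixes effort; stroke away)
#4 stroke at Sf1  (source Sf1 imposes f)
#3 stroke at J1  (C1 outputs effort q/C1)
#0 stroke at GY1  (common-e at J1 fixed by 3)
#1 stroke at GY1  (GY1: gyrator matches bond 0)
#5 stroke at J2  (J2: bond 1 brought flow, rest push out)
#6 stroke at J2  (1-jn J2 has f-setter on 1)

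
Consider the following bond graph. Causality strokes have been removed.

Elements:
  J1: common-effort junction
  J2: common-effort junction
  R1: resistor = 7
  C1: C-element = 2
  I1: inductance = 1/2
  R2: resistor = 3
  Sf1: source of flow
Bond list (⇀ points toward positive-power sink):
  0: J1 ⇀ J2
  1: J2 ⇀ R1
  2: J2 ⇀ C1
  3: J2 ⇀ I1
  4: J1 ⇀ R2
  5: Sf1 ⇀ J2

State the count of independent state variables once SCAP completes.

#5 stroke at Sf1  (Sf1 (Sf) sets flow on bond)
#2 stroke at J2  (prefer integral on C1)
#0 stroke at J1  (J2: bond 2 brought effort, rest push out)
#1 stroke at R1  (common-e at J2 fixed by 2)
#3 stroke at I1  (0-jn J2 has e-setter on 2)
#4 stroke at R2  (J1: bond 0 brought effort, rest push out)

2  (C1, I1 all integral)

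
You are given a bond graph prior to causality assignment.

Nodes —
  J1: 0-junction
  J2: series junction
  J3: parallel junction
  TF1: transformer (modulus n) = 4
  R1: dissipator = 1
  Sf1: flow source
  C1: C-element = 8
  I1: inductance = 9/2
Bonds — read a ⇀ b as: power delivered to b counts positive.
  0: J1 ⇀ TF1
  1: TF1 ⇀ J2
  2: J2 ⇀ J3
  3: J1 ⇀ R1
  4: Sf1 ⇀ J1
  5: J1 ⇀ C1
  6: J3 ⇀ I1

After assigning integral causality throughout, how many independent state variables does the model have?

2  (C1, I1 all integral)

b4 stroke at Sf1  (Sf1 fixes flow; stroke at Sf1)
b5 stroke at J1  (prefer integral on C1)
b0 stroke at TF1  (J1: bond 5 brought effort, rest push out)
b3 stroke at R1  (0-jn J1 has e-setter on 5)
b1 stroke at J2  (TF1: transformer flips bond 0)
b2 stroke at J3  (only one flow-in slot at J2)
b6 stroke at I1  (J3 effort already set via bond 2)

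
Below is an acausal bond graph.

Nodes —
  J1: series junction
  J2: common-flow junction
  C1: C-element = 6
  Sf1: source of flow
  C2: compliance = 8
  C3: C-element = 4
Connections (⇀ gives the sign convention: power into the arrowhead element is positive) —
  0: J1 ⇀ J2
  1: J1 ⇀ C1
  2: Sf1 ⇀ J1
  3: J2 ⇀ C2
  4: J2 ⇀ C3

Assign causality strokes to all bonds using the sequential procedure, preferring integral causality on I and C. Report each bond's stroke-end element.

b2 |Sf1  (source Sf1 imposes f)
b0 |J1  (1-jn J1 has f-setter on 2)
b1 |J1  (common-f at J1 fixed by 2)
b3 |J2  (J2 flow already set via bond 0)
b4 |J2  (1-jn J2 has f-setter on 0)

#0 →J1
#1 →J1
#2 →Sf1
#3 →J2
#4 →J2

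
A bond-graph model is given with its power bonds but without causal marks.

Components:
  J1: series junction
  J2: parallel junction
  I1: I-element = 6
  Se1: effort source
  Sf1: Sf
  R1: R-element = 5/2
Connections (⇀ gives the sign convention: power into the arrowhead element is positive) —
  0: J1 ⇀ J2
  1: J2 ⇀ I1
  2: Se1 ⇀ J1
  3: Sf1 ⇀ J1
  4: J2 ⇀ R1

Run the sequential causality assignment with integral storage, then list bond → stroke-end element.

#0 stroke→J1
#1 stroke→I1
#2 stroke→J1
#3 stroke→Sf1
#4 stroke→J2

bond 2 stroke at J1  (Se1 fixes effort; stroke away)
bond 3 stroke at Sf1  (source Sf1 imposes f)
bond 0 stroke at J1  (J1 flow already set via bond 3)
bond 1 stroke at I1  (prefer integral on I1)
bond 4 stroke at J2  (only one effort-in slot at J2)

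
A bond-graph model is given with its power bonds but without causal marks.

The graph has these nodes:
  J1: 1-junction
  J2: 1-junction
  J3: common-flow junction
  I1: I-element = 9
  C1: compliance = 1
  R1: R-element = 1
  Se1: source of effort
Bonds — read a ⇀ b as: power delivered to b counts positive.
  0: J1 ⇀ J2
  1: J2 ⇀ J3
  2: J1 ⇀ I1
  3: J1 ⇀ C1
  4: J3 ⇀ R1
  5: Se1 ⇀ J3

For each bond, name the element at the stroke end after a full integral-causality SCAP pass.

#5 →J3  (source Se1 imposes e)
#2 →I1  (prefer integral on I1)
#0 →J1  (J1: bond 2 brought flow, rest push out)
#3 →J1  (J1 flow already set via bond 2)
#1 →J2  (1-jn J2 has f-setter on 0)
#4 →J3  (J3 flow already set via bond 1)

#0 stroke→J1
#1 stroke→J2
#2 stroke→I1
#3 stroke→J1
#4 stroke→J3
#5 stroke→J3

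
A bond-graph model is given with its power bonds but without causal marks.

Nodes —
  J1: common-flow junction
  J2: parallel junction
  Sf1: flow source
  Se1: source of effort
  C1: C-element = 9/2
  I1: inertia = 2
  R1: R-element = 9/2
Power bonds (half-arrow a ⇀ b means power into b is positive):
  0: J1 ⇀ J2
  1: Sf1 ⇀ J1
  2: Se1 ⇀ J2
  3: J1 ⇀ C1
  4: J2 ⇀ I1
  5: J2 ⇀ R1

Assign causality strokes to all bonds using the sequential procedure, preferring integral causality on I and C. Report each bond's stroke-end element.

#0 stroke→J1
#1 stroke→Sf1
#2 stroke→J2
#3 stroke→J1
#4 stroke→I1
#5 stroke→R1

b1 |Sf1  (Sf1: flow source, stroke at near end)
b2 |J2  (source Se1 imposes e)
b0 |J1  (common-f at J1 fixed by 1)
b3 |J1  (1-jn J1 has f-setter on 1)
b4 |I1  (J2 effort already set via bond 2)
b5 |R1  (J2: bond 2 brought effort, rest push out)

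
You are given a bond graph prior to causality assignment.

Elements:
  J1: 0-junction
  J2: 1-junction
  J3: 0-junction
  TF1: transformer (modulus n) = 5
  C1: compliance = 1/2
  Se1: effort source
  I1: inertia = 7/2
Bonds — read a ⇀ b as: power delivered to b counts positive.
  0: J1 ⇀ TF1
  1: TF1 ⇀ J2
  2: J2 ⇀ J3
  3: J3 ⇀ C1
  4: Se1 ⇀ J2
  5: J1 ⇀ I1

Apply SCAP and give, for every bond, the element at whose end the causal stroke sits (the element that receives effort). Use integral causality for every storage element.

b0 stroke→J1
b1 stroke→TF1
b2 stroke→J2
b3 stroke→J3
b4 stroke→J2
b5 stroke→I1

β4 stroke at J2  (Se1 (Se) sets effort on bond)
β3 stroke at J3  (prefer integral on C1)
β2 stroke at J2  (J3: bond 3 brought effort, rest push out)
β1 stroke at TF1  (J2 needs exactly one f-in)
β0 stroke at J1  (TF TF1: opposite of bond 1)
β5 stroke at I1  (0-jn J1 has e-setter on 0)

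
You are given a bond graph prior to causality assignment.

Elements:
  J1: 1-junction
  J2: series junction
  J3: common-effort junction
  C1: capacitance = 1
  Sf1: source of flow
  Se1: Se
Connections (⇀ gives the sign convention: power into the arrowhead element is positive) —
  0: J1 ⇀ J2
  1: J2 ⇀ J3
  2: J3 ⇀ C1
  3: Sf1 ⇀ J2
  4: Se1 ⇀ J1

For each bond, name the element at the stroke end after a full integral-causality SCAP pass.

b3 |Sf1  (Sf1 (Sf) sets flow on bond)
b4 |J1  (Se1 (Se) sets effort on bond)
b0 |J2  (J1: last free bond brings flow in)
b1 |J2  (common-f at J2 fixed by 3)
b2 |J3  (J3 needs exactly one e-in)

b0 →J2
b1 →J2
b2 →J3
b3 →Sf1
b4 →J1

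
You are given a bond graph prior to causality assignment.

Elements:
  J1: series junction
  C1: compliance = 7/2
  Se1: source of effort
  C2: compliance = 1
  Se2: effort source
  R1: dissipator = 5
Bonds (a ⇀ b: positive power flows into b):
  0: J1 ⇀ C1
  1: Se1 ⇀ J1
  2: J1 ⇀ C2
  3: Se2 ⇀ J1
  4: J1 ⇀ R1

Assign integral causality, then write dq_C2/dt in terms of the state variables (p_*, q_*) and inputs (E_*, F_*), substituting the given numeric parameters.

dq_C2/dt = E_Se1/5 + E_Se2/5 - 2*q_C1/35 - q_C2/5

β1 |J1  (Se1 (Se) sets effort on bond)
β3 |J1  (Se2 (Se) sets effort on bond)
β0 |J1  (C1: C, integral causality)
β2 |J1  (C2: C, integral causality)
β4 |R1  (closing 1-jn rule on J1)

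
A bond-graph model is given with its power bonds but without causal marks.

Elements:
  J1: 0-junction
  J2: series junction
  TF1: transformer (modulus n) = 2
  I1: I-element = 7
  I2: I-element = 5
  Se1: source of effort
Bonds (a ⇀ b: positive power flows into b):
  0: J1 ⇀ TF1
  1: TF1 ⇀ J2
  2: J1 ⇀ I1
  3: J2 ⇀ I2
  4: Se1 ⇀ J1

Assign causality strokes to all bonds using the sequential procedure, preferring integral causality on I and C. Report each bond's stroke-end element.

β4 |J1  (Se1 (Se) sets effort on bond)
β0 |TF1  (common-e at J1 fixed by 4)
β2 |I1  (J1: bond 4 brought effort, rest push out)
β1 |J2  (TF TF1: opposite of bond 0)
β3 |I2  (closing 1-jn rule on J2)

bond 0 →TF1
bond 1 →J2
bond 2 →I1
bond 3 →I2
bond 4 →J1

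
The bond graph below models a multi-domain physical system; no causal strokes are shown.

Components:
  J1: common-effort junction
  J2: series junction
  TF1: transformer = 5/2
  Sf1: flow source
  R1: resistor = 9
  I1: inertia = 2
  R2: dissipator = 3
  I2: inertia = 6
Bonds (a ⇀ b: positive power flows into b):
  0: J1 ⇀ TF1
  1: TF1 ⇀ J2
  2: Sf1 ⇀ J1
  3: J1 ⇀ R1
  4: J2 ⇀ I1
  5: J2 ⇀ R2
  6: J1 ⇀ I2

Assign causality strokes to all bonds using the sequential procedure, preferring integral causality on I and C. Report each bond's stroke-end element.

#2 stroke→Sf1  (Sf1 fixes flow; stroke at Sf1)
#4 stroke→I1  (I1 integral (f out))
#1 stroke→J2  (J2 flow already set via bond 4)
#5 stroke→J2  (common-f at J2 fixed by 4)
#0 stroke→TF1  (TF1: transformer flips bond 1)
#6 stroke→I2  (I2 outputs flow p/I2)
#3 stroke→J1  (J1 needs exactly one e-in)

β0 →TF1
β1 →J2
β2 →Sf1
β3 →J1
β4 →I1
β5 →J2
β6 →I2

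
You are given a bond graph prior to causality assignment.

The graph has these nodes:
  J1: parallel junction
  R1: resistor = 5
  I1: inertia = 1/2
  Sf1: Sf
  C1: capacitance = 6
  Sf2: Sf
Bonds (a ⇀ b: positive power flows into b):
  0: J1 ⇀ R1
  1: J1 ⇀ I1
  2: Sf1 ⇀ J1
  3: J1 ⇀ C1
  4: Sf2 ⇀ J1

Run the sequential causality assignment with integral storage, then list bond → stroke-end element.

#2 stroke→Sf1  (source Sf1 imposes f)
#4 stroke→Sf2  (Sf2 (Sf) sets flow on bond)
#1 stroke→I1  (prefer integral on I1)
#3 stroke→J1  (C1 outputs effort q/C1)
#0 stroke→R1  (0-jn J1 has e-setter on 3)

b0 stroke→R1
b1 stroke→I1
b2 stroke→Sf1
b3 stroke→J1
b4 stroke→Sf2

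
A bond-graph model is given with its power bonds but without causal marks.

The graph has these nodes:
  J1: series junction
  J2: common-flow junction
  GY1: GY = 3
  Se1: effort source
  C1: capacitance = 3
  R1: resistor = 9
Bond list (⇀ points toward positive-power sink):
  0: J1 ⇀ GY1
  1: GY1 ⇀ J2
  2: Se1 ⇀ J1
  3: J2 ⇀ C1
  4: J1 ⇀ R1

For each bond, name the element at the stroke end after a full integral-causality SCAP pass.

bond 0 stroke at GY1
bond 1 stroke at GY1
bond 2 stroke at J1
bond 3 stroke at J2
bond 4 stroke at J1

b2 →J1  (Se1 (Se) sets effort on bond)
b3 →J2  (C1 integral (e out))
b1 →GY1  (only one flow-in slot at J2)
b0 →GY1  (through GY1, causality inverts; strokes same side of GY1)
b4 →J1  (1-jn J1 has f-setter on 0)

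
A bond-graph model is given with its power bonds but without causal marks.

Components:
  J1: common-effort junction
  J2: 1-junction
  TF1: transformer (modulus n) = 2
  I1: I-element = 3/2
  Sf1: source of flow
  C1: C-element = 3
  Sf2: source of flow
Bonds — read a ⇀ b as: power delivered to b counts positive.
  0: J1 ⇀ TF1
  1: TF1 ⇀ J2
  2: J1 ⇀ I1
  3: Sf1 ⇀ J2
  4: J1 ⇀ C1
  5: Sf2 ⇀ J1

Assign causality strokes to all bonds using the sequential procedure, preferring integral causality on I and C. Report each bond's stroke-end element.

bond 3 →Sf1  (Sf1 (Sf) sets flow on bond)
bond 5 →Sf2  (source Sf2 imposes f)
bond 1 →J2  (common-f at J2 fixed by 3)
bond 0 →TF1  (through TF1, causality passes straight; one stroke at TF1)
bond 2 →I1  (I1: I, integral causality)
bond 4 →J1  (J1 needs exactly one e-in)

bond 0 →TF1
bond 1 →J2
bond 2 →I1
bond 3 →Sf1
bond 4 →J1
bond 5 →Sf2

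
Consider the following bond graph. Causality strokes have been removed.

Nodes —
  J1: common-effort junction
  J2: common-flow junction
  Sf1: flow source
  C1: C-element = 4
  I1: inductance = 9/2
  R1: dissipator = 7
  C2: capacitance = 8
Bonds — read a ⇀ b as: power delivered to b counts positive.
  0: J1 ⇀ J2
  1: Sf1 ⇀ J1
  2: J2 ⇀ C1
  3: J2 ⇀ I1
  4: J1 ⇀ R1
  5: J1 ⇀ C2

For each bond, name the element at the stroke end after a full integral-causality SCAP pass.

#0 |J2
#1 |Sf1
#2 |J2
#3 |I1
#4 |R1
#5 |J1

β1 stroke→Sf1  (source Sf1 imposes f)
β2 stroke→J2  (C1: C, integral causality)
β3 stroke→I1  (I1: I, integral causality)
β0 stroke→J2  (J2 flow already set via bond 3)
β5 stroke→J1  (prefer integral on C2)
β4 stroke→R1  (common-e at J1 fixed by 5)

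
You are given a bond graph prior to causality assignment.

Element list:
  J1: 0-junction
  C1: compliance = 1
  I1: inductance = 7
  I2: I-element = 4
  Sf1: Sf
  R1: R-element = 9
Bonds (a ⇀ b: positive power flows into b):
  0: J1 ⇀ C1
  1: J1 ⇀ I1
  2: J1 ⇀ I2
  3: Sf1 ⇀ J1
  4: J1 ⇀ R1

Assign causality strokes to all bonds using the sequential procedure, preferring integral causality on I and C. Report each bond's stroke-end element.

#3 |Sf1  (Sf1 (Sf) sets flow on bond)
#0 |J1  (C1 integral (e out))
#1 |I1  (0-jn J1 has e-setter on 0)
#2 |I2  (0-jn J1 has e-setter on 0)
#4 |R1  (0-jn J1 has e-setter on 0)

b0 |J1
b1 |I1
b2 |I2
b3 |Sf1
b4 |R1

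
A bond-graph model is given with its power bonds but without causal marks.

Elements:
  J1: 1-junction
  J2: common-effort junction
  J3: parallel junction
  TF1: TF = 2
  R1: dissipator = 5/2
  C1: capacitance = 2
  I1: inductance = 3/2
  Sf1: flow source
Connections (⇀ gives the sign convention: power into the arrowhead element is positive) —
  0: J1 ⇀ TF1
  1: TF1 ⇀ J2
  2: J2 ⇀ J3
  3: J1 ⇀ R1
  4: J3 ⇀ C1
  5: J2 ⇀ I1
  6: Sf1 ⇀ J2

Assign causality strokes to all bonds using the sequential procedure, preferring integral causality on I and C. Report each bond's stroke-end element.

#6 stroke at Sf1  (Sf1 fixes flow; stroke at Sf1)
#4 stroke at J3  (C1: C, integral causality)
#2 stroke at J2  (J3 effort already set via bond 4)
#1 stroke at TF1  (J2 effort already set via bond 2)
#5 stroke at I1  (common-e at J2 fixed by 2)
#0 stroke at J1  (TF1: transformer flips bond 1)
#3 stroke at R1  (J1: last free bond brings flow in)

bond 0 →J1
bond 1 →TF1
bond 2 →J2
bond 3 →R1
bond 4 →J3
bond 5 →I1
bond 6 →Sf1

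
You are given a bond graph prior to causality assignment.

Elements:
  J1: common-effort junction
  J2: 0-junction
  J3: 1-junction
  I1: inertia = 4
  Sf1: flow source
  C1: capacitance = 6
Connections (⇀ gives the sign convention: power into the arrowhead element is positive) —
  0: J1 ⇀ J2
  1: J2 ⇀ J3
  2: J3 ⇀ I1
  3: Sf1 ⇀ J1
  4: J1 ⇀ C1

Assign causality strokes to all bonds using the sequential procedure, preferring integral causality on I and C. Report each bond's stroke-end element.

bond 3 stroke→Sf1  (Sf1 (Sf) sets flow on bond)
bond 2 stroke→I1  (prefer integral on I1)
bond 1 stroke→J3  (common-f at J3 fixed by 2)
bond 0 stroke→J2  (J2: last free bond brings effort in)
bond 4 stroke→J1  (J1 needs exactly one e-in)

β0 →J2
β1 →J3
β2 →I1
β3 →Sf1
β4 →J1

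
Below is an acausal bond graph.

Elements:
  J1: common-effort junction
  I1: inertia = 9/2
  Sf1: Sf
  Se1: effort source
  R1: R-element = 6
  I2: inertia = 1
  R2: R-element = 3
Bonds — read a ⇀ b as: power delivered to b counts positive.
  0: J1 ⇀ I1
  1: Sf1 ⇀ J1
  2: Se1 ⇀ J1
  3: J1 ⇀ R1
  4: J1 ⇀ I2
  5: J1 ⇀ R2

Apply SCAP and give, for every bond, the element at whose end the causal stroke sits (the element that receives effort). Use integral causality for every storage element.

b1 →Sf1  (Sf1 fixes flow; stroke at Sf1)
b2 →J1  (Se1 (Se) sets effort on bond)
b0 →I1  (common-e at J1 fixed by 2)
b3 →R1  (0-jn J1 has e-setter on 2)
b4 →I2  (J1: bond 2 brought effort, rest push out)
b5 →R2  (J1 effort already set via bond 2)

bond 0 stroke→I1
bond 1 stroke→Sf1
bond 2 stroke→J1
bond 3 stroke→R1
bond 4 stroke→I2
bond 5 stroke→R2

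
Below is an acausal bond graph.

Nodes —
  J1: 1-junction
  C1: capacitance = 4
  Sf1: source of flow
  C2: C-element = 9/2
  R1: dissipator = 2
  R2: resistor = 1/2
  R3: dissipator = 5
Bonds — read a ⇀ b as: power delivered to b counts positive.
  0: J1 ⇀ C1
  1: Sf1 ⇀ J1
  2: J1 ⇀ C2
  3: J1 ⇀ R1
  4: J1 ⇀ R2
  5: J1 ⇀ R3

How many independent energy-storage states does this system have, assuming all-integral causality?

2  (C1, C2 all integral)

β1 stroke→Sf1  (Sf1: flow source, stroke at near end)
β0 stroke→J1  (J1: bond 1 brought flow, rest push out)
β2 stroke→J1  (common-f at J1 fixed by 1)
β3 stroke→J1  (J1 flow already set via bond 1)
β4 stroke→J1  (1-jn J1 has f-setter on 1)
β5 stroke→J1  (1-jn J1 has f-setter on 1)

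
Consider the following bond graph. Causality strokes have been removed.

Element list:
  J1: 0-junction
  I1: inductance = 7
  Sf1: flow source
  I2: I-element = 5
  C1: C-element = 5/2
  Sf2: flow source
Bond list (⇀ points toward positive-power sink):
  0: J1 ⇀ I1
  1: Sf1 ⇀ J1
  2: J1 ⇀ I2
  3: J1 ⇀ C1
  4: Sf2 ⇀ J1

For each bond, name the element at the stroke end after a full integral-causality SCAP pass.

bond 0 stroke→I1
bond 1 stroke→Sf1
bond 2 stroke→I2
bond 3 stroke→J1
bond 4 stroke→Sf2

β1 →Sf1  (Sf1 fixes flow; stroke at Sf1)
β4 →Sf2  (Sf2: flow source, stroke at near end)
β0 →I1  (I1 integral (f out))
β2 →I2  (I2 outputs flow p/I2)
β3 →J1  (J1 needs exactly one e-in)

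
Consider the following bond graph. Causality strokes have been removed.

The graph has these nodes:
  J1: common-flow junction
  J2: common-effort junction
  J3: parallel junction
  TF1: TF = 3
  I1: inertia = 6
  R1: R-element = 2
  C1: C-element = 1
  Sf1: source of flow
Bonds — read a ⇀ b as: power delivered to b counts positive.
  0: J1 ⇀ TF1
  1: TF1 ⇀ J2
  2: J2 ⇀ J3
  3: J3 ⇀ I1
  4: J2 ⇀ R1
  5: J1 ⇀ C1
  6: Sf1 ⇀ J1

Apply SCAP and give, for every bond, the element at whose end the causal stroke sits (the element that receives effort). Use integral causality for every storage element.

#6 stroke→Sf1  (Sf1 fixes flow; stroke at Sf1)
#0 stroke→J1  (J1 flow already set via bond 6)
#5 stroke→J1  (1-jn J1 has f-setter on 6)
#1 stroke→TF1  (through TF1, causality passes straight; one stroke at TF1)
#3 stroke→I1  (I1 integral (f out))
#2 stroke→J3  (J3 needs exactly one e-in)
#4 stroke→J2  (only one effort-in slot at J2)

#0 |J1
#1 |TF1
#2 |J3
#3 |I1
#4 |J2
#5 |J1
#6 |Sf1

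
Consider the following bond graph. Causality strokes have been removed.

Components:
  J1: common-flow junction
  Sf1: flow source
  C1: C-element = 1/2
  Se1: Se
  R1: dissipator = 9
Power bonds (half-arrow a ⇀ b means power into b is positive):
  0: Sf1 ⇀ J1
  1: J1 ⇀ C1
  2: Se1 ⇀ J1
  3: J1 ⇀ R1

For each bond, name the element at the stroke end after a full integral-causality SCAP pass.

β0 stroke→Sf1  (Sf1: flow source, stroke at near end)
β2 stroke→J1  (Se1: effort source, stroke at far end)
β1 stroke→J1  (1-jn J1 has f-setter on 0)
β3 stroke→J1  (1-jn J1 has f-setter on 0)

b0 stroke→Sf1
b1 stroke→J1
b2 stroke→J1
b3 stroke→J1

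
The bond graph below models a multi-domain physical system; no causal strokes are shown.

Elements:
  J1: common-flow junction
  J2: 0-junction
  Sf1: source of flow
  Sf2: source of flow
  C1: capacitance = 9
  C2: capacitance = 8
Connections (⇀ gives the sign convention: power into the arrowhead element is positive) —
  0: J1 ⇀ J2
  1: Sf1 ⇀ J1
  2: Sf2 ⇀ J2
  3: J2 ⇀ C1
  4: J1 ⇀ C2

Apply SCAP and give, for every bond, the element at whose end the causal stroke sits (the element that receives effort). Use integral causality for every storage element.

bond 1 stroke at Sf1  (source Sf1 imposes f)
bond 2 stroke at Sf2  (source Sf2 imposes f)
bond 0 stroke at J1  (common-f at J1 fixed by 1)
bond 4 stroke at J1  (J1 flow already set via bond 1)
bond 3 stroke at J2  (only one effort-in slot at J2)

β0 |J1
β1 |Sf1
β2 |Sf2
β3 |J2
β4 |J1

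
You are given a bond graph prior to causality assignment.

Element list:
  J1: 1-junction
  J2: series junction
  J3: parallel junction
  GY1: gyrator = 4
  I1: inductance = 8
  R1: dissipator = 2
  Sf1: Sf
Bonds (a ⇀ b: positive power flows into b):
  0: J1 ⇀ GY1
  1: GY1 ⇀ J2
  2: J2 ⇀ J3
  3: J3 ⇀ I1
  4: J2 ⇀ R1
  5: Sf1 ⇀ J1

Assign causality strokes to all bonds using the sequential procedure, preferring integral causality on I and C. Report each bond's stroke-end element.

β0 |J1
β1 |J2
β2 |J3
β3 |I1
β4 |J2
β5 |Sf1

b5 →Sf1  (Sf1 fixes flow; stroke at Sf1)
b0 →J1  (J1 flow already set via bond 5)
b1 →J2  (GY GY1: same side as bond 0)
b3 →I1  (I1: I, integral causality)
b2 →J3  (J3 needs exactly one e-in)
b4 →J2  (common-f at J2 fixed by 2)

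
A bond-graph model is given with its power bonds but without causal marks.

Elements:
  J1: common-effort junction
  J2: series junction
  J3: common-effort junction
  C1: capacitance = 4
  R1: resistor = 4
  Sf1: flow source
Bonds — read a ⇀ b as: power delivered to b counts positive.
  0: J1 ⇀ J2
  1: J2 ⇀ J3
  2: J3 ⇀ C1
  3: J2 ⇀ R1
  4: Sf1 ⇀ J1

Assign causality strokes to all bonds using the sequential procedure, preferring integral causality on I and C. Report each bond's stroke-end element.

#4 |Sf1  (Sf1 fixes flow; stroke at Sf1)
#0 |J1  (closing 0-jn rule on J1)
#1 |J2  (J2: bond 0 brought flow, rest push out)
#3 |J2  (common-f at J2 fixed by 0)
#2 |J3  (J3: last free bond brings effort in)

b0 stroke→J1
b1 stroke→J2
b2 stroke→J3
b3 stroke→J2
b4 stroke→Sf1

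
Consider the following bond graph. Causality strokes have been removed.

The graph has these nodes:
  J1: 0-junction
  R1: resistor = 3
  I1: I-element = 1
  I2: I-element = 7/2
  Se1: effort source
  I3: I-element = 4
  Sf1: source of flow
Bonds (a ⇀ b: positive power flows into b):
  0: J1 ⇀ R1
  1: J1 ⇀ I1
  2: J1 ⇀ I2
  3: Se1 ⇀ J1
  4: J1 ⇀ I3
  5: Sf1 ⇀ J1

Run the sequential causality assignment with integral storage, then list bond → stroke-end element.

b0 |R1
b1 |I1
b2 |I2
b3 |J1
b4 |I3
b5 |Sf1

bond 3 →J1  (Se1 fixes effort; stroke away)
bond 5 →Sf1  (Sf1 fixes flow; stroke at Sf1)
bond 0 →R1  (J1 effort already set via bond 3)
bond 1 →I1  (common-e at J1 fixed by 3)
bond 2 →I2  (J1: bond 3 brought effort, rest push out)
bond 4 →I3  (J1 effort already set via bond 3)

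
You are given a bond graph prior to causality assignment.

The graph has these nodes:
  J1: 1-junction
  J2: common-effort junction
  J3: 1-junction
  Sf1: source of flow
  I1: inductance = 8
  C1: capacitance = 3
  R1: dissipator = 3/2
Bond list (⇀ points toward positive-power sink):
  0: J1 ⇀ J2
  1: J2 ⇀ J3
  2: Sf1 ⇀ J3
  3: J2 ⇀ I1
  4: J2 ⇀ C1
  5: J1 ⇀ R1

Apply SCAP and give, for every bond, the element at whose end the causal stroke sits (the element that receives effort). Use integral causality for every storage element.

#2 |Sf1  (Sf1 (Sf) sets flow on bond)
#1 |J3  (1-jn J3 has f-setter on 2)
#3 |I1  (I1: I, integral causality)
#4 |J2  (C1 outputs effort q/C1)
#0 |J1  (0-jn J2 has e-setter on 4)
#5 |R1  (only one flow-in slot at J1)

bond 0 |J1
bond 1 |J3
bond 2 |Sf1
bond 3 |I1
bond 4 |J2
bond 5 |R1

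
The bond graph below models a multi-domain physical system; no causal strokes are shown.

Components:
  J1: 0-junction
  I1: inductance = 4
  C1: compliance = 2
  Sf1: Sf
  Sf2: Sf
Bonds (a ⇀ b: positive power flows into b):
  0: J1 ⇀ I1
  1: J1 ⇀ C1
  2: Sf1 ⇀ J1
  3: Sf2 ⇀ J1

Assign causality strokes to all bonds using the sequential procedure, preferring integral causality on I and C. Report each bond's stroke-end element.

β0 →I1
β1 →J1
β2 →Sf1
β3 →Sf2

β2 →Sf1  (Sf1 (Sf) sets flow on bond)
β3 →Sf2  (Sf2: flow source, stroke at near end)
β0 →I1  (I1 integral (f out))
β1 →J1  (J1: last free bond brings effort in)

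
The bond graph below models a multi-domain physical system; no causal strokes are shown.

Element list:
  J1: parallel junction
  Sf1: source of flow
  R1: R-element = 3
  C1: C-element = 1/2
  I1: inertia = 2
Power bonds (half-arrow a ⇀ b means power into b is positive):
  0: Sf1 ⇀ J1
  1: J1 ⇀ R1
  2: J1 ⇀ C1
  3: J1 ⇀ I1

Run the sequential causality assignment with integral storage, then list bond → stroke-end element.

bond 0 stroke at Sf1
bond 1 stroke at R1
bond 2 stroke at J1
bond 3 stroke at I1

β0 stroke at Sf1  (Sf1 (Sf) sets flow on bond)
β2 stroke at J1  (prefer integral on C1)
β1 stroke at R1  (0-jn J1 has e-setter on 2)
β3 stroke at I1  (0-jn J1 has e-setter on 2)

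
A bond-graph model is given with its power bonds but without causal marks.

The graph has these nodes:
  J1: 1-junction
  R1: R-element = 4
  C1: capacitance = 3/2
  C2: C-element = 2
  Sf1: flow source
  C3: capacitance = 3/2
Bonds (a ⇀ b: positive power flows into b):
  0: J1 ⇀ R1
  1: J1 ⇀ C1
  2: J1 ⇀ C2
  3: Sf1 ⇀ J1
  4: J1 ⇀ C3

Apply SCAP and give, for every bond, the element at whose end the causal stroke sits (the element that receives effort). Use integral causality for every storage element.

#3 →Sf1  (Sf1: flow source, stroke at near end)
#0 →J1  (J1: bond 3 brought flow, rest push out)
#1 →J1  (J1: bond 3 brought flow, rest push out)
#2 →J1  (J1 flow already set via bond 3)
#4 →J1  (1-jn J1 has f-setter on 3)

b0 |J1
b1 |J1
b2 |J1
b3 |Sf1
b4 |J1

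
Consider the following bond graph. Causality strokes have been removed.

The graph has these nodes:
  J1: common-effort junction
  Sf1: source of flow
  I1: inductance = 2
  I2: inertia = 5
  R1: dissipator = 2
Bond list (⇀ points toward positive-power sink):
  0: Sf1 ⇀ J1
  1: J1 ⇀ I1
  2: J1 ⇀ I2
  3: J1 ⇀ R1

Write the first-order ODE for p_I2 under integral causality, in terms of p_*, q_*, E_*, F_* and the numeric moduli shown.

dp_I2/dt = 2*F_Sf1 - p_I1 - 2*p_I2/5

b0 →Sf1  (Sf1: flow source, stroke at near end)
b1 →I1  (prefer integral on I1)
b2 →I2  (I2 integral (f out))
b3 →J1  (J1: last free bond brings effort in)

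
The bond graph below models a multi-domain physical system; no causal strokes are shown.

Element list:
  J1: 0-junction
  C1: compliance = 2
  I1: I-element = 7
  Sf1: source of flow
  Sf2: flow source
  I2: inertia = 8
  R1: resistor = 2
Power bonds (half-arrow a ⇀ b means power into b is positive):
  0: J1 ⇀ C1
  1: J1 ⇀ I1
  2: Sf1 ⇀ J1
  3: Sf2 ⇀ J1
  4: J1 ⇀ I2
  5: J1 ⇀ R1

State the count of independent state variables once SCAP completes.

#2 stroke at Sf1  (source Sf1 imposes f)
#3 stroke at Sf2  (Sf2 fixes flow; stroke at Sf2)
#0 stroke at J1  (C1: C, integral causality)
#1 stroke at I1  (J1: bond 0 brought effort, rest push out)
#4 stroke at I2  (0-jn J1 has e-setter on 0)
#5 stroke at R1  (common-e at J1 fixed by 0)

3  (C1, I1, I2 all integral)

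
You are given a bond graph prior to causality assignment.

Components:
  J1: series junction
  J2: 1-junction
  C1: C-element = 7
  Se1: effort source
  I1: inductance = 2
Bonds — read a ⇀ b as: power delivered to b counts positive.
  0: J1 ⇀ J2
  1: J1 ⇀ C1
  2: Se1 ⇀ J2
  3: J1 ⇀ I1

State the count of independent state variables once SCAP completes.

2  (C1, I1 all integral)

b2 |J2  (Se1 fixes effort; stroke away)
b0 |J1  (only one flow-in slot at J2)
b1 |J1  (C1 outputs effort q/C1)
b3 |I1  (only one flow-in slot at J1)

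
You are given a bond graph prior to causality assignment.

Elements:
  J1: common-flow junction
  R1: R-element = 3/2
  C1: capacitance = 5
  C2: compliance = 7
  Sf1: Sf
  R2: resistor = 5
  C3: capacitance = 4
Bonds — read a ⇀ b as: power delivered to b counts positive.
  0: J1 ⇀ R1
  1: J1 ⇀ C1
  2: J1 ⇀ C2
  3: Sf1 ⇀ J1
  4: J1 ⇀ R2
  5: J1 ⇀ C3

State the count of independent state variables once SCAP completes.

3  (C1, C2, C3 all integral)

bond 3 →Sf1  (Sf1 fixes flow; stroke at Sf1)
bond 0 →J1  (J1: bond 3 brought flow, rest push out)
bond 1 →J1  (J1: bond 3 brought flow, rest push out)
bond 2 →J1  (common-f at J1 fixed by 3)
bond 4 →J1  (J1 flow already set via bond 3)
bond 5 →J1  (J1: bond 3 brought flow, rest push out)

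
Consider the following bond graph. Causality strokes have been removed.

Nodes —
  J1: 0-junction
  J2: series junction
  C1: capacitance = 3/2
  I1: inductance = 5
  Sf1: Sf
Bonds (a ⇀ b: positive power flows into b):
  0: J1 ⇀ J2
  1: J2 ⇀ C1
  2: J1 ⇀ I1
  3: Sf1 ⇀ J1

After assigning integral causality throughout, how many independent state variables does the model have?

bond 3 stroke at Sf1  (Sf1 (Sf) sets flow on bond)
bond 1 stroke at J2  (C1: C, integral causality)
bond 0 stroke at J1  (J2 needs exactly one f-in)
bond 2 stroke at I1  (0-jn J1 has e-setter on 0)

2  (C1, I1 all integral)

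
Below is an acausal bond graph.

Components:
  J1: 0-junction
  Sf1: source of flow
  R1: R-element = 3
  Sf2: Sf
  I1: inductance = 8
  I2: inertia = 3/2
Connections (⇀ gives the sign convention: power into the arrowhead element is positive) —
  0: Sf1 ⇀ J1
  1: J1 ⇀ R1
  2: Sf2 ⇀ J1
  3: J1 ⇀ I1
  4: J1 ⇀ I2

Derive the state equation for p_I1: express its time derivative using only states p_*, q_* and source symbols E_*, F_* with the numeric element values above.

dp_I1/dt = 3*F_Sf1 + 3*F_Sf2 - 3*p_I1/8 - 2*p_I2

bond 0 stroke at Sf1  (source Sf1 imposes f)
bond 2 stroke at Sf2  (Sf2 fixes flow; stroke at Sf2)
bond 3 stroke at I1  (I1 outputs flow p/I1)
bond 4 stroke at I2  (I2 integral (f out))
bond 1 stroke at J1  (closing 0-jn rule on J1)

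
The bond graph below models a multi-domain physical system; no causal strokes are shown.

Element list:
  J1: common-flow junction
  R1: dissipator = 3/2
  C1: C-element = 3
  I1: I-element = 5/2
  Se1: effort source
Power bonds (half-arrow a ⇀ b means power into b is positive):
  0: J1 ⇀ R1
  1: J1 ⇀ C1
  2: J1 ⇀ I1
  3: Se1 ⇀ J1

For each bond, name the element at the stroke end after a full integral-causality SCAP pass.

β0 |J1
β1 |J1
β2 |I1
β3 |J1

β3 →J1  (Se1 (Se) sets effort on bond)
β1 →J1  (C1: C, integral causality)
β2 →I1  (prefer integral on I1)
β0 →J1  (1-jn J1 has f-setter on 2)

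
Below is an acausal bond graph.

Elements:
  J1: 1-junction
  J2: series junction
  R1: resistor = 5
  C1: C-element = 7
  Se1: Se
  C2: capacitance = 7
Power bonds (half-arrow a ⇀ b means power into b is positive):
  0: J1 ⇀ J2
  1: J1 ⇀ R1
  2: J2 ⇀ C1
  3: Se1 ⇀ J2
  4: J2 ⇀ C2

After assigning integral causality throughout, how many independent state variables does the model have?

β3 |J2  (Se1 (Se) sets effort on bond)
β2 |J2  (prefer integral on C1)
β4 |J2  (C2: C, integral causality)
β0 |J1  (closing 1-jn rule on J2)
β1 |R1  (J1: last free bond brings flow in)

2  (C1, C2 all integral)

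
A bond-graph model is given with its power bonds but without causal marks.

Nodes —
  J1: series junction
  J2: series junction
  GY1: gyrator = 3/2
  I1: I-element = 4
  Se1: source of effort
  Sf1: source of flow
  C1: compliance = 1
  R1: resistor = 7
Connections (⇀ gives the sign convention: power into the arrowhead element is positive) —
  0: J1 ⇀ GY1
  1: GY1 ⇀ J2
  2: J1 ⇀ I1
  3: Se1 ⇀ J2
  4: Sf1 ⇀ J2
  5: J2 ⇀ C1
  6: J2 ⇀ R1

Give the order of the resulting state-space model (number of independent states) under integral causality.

2  (C1, I1 all integral)

#3 stroke at J2  (Se1: effort source, stroke at far end)
#4 stroke at Sf1  (Sf1 fixes flow; stroke at Sf1)
#1 stroke at J2  (J2: bond 4 brought flow, rest push out)
#5 stroke at J2  (common-f at J2 fixed by 4)
#6 stroke at J2  (common-f at J2 fixed by 4)
#0 stroke at J1  (through GY1, causality inverts; strokes same side of GY1)
#2 stroke at I1  (J1 needs exactly one f-in)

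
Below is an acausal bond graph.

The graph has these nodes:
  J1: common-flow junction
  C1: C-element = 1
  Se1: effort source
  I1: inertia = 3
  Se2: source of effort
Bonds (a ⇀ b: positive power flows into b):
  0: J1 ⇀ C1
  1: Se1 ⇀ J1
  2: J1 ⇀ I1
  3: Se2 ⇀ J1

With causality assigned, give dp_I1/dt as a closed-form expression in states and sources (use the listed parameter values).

β1 stroke→J1  (Se1 fixes effort; stroke away)
β3 stroke→J1  (Se2 fixes effort; stroke away)
β0 stroke→J1  (C1: C, integral causality)
β2 stroke→I1  (closing 1-jn rule on J1)

dp_I1/dt = E_Se1 + E_Se2 - q_C1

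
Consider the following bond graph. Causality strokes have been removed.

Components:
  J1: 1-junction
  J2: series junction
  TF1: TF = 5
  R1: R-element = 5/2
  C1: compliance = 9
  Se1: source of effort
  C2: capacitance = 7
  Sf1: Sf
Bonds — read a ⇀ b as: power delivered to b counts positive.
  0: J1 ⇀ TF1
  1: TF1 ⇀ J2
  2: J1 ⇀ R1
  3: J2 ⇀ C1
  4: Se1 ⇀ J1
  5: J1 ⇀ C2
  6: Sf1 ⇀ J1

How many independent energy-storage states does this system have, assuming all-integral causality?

2  (C1, C2 all integral)

bond 4 stroke at J1  (source Se1 imposes e)
bond 6 stroke at Sf1  (Sf1: flow source, stroke at near end)
bond 0 stroke at J1  (J1: bond 6 brought flow, rest push out)
bond 2 stroke at J1  (common-f at J1 fixed by 6)
bond 5 stroke at J1  (J1: bond 6 brought flow, rest push out)
bond 1 stroke at TF1  (TF1: transformer flips bond 0)
bond 3 stroke at J2  (J2: bond 1 brought flow, rest push out)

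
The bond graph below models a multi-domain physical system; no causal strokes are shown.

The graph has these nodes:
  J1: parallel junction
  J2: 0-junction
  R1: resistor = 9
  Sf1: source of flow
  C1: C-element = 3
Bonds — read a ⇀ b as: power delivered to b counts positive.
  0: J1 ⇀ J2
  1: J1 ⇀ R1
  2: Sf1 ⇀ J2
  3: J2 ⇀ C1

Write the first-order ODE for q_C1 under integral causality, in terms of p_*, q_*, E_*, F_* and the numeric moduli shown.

β2 |Sf1  (Sf1 fixes flow; stroke at Sf1)
β3 |J2  (C1 outputs effort q/C1)
β0 |J1  (common-e at J2 fixed by 3)
β1 |R1  (J1 effort already set via bond 0)

dq_C1/dt = F_Sf1 - q_C1/27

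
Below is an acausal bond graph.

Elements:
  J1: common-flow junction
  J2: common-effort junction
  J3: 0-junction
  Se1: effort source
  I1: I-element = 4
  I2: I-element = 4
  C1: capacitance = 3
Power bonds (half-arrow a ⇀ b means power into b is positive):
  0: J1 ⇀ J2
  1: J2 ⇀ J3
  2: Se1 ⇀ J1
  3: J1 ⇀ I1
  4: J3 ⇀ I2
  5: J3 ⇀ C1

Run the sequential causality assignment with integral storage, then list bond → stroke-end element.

bond 0 |J1
bond 1 |J2
bond 2 |J1
bond 3 |I1
bond 4 |I2
bond 5 |J3

bond 2 stroke→J1  (Se1: effort source, stroke at far end)
bond 3 stroke→I1  (I1 integral (f out))
bond 0 stroke→J1  (J1 flow already set via bond 3)
bond 1 stroke→J2  (J2 needs exactly one e-in)
bond 4 stroke→I2  (I2: I, integral causality)
bond 5 stroke→J3  (only one effort-in slot at J3)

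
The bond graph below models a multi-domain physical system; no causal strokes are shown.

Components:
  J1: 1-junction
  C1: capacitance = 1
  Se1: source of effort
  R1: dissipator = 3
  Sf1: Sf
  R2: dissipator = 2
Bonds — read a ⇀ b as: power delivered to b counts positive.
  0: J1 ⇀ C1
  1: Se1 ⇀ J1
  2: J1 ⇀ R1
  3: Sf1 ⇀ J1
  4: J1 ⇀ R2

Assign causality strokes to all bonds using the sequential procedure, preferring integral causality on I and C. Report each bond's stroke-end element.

b0 stroke→J1
b1 stroke→J1
b2 stroke→J1
b3 stroke→Sf1
b4 stroke→J1

b1 →J1  (source Se1 imposes e)
b3 →Sf1  (Sf1 (Sf) sets flow on bond)
b0 →J1  (1-jn J1 has f-setter on 3)
b2 →J1  (J1: bond 3 brought flow, rest push out)
b4 →J1  (common-f at J1 fixed by 3)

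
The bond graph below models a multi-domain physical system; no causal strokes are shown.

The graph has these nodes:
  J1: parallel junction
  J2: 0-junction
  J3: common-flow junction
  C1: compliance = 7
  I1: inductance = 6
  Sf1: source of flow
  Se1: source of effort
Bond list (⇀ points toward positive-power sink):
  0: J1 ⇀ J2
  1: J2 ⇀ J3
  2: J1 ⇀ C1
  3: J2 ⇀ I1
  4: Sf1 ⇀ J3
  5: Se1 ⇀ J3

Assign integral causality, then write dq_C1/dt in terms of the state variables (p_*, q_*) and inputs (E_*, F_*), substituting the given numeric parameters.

dq_C1/dt = -F_Sf1 - p_I1/6

β4 stroke→Sf1  (source Sf1 imposes f)
β5 stroke→J3  (Se1 (Se) sets effort on bond)
β1 stroke→J3  (1-jn J3 has f-setter on 4)
β2 stroke→J1  (C1: C, integral causality)
β0 stroke→J2  (J1: bond 2 brought effort, rest push out)
β3 stroke→I1  (J2: bond 0 brought effort, rest push out)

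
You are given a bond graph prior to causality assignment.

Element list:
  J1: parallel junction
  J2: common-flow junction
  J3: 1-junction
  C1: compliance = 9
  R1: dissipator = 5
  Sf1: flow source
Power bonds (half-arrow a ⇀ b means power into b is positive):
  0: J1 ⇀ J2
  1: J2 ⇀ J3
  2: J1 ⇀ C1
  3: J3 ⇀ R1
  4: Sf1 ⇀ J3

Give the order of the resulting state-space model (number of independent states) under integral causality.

#4 stroke at Sf1  (source Sf1 imposes f)
#1 stroke at J3  (1-jn J3 has f-setter on 4)
#3 stroke at J3  (J3 flow already set via bond 4)
#0 stroke at J2  (J2: bond 1 brought flow, rest push out)
#2 stroke at J1  (J1 needs exactly one e-in)

1  (C1 all integral)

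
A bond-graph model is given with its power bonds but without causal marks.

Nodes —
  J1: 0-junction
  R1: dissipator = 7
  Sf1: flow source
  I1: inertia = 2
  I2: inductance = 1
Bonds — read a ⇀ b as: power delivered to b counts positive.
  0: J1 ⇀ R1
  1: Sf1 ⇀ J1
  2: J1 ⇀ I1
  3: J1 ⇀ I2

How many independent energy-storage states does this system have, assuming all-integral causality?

2  (I1, I2 all integral)

#1 |Sf1  (source Sf1 imposes f)
#2 |I1  (I1: I, integral causality)
#3 |I2  (I2 integral (f out))
#0 |J1  (closing 0-jn rule on J1)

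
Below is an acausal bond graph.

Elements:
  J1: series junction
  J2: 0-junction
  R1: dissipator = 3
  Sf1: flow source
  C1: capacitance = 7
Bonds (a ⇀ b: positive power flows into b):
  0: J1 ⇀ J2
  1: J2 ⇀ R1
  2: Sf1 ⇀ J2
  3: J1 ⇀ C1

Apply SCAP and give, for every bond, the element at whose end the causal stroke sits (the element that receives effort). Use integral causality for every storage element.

b0 →J2
b1 →R1
b2 →Sf1
b3 →J1

β2 |Sf1  (source Sf1 imposes f)
β3 |J1  (C1: C, integral causality)
β0 |J2  (J1: last free bond brings flow in)
β1 |R1  (J2: bond 0 brought effort, rest push out)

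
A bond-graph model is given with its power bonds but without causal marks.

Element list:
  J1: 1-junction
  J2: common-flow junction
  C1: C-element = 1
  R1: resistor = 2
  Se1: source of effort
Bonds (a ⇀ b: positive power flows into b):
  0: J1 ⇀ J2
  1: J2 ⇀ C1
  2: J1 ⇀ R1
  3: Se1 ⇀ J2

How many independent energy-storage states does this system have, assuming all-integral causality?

1  (C1 all integral)

bond 3 stroke at J2  (Se1 fixes effort; stroke away)
bond 1 stroke at J2  (C1 outputs effort q/C1)
bond 0 stroke at J1  (J2: last free bond brings flow in)
bond 2 stroke at R1  (closing 1-jn rule on J1)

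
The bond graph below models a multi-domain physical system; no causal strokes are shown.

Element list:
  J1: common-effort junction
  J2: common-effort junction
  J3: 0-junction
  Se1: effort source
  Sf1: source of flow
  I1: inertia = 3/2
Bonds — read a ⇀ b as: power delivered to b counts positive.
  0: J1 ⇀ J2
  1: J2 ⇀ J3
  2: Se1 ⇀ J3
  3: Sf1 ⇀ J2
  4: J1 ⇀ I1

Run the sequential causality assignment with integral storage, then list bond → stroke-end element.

bond 2 stroke→J3  (source Se1 imposes e)
bond 3 stroke→Sf1  (Sf1 (Sf) sets flow on bond)
bond 1 stroke→J2  (J3: bond 2 brought effort, rest push out)
bond 0 stroke→J1  (J2: bond 1 brought effort, rest push out)
bond 4 stroke→I1  (J1: bond 0 brought effort, rest push out)

#0 →J1
#1 →J2
#2 →J3
#3 →Sf1
#4 →I1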